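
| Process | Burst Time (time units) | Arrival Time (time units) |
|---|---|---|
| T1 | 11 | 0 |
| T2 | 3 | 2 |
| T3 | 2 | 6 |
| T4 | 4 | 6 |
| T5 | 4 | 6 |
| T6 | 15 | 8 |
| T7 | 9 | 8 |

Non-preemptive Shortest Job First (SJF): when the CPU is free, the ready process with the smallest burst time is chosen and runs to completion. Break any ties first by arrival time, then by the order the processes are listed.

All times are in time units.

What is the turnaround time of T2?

14

Schedule: | T1 0-11 | T3 11-13 | T2 13-16 | T4 16-20 | T5 20-24 | T7 24-33 | T6 33-48 |
Completion: T1=11  T2=16  T3=13  T4=20  T5=24  T6=48  T7=33
Turnaround (C−A): T1=11  T2=14  T3=7  T4=14  T5=18  T6=40  T7=25
Turnaround(T2) = completion − arrival = 16 − 2 = 14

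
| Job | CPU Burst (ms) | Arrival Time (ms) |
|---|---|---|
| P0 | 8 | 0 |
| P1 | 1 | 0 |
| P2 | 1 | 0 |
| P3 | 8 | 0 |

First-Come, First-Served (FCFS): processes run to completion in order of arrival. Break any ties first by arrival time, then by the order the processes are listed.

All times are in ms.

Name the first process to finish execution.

Gantt: | P0 0-8 | P1 8-9 | P2 9-10 | P3 10-18 |
Completion: P0=8  P1=9  P2=10  P3=18
Turnaround (C−A): P0=8  P1=9  P2=10  P3=18
Finish order: P0 → P1 → P2 → P3

P0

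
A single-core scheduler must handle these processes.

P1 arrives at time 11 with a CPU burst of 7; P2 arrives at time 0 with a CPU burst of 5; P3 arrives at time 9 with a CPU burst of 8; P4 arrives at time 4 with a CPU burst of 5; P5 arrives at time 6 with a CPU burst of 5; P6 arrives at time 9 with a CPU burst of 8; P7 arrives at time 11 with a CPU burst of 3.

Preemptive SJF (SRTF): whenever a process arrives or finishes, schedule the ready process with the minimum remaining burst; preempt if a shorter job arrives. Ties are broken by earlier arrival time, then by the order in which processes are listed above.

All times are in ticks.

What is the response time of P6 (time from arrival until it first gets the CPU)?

24

Timeline: | P2 0-5 | P4 5-10 | P5 10-11 | P7 11-14 | P5 14-18 | P1 18-25 | P3 25-33 | P6 33-41 |
Completion: P1=25  P2=5  P3=33  P4=10  P5=18  P6=41  P7=14
Response(P6) = first start − arrival = 33 − 9 = 24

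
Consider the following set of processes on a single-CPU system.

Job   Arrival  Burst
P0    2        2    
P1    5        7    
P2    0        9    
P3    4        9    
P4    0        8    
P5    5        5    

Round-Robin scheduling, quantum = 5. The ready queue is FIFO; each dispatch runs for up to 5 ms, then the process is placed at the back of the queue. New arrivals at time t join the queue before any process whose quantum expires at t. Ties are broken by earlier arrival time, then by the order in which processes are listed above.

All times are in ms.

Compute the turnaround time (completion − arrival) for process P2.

31

Timeline: | P2 0-5 | P4 5-10 | P0 10-12 | P3 12-17 | P1 17-22 | P5 22-27 | P2 27-31 | P4 31-34 | P3 34-38 | P1 38-40 |
Completion: P0=12  P1=40  P2=31  P3=38  P4=34  P5=27
Turnaround(P2) = completion − arrival = 31 − 0 = 31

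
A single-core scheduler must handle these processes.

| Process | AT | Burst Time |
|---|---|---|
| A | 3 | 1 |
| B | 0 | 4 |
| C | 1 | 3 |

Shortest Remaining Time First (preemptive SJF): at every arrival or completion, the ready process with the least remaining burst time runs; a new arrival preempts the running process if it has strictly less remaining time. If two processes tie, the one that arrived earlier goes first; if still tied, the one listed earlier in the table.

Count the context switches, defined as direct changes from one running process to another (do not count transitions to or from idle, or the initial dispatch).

2

Gantt: | B 0-4 | A 4-5 | C 5-8 |
Completion: A=5  B=4  C=8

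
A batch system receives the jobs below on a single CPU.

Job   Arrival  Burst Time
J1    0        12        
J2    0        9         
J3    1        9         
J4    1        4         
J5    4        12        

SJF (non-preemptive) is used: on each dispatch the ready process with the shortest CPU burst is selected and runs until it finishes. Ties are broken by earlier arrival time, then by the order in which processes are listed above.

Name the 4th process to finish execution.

Gantt: | J2 0-9 | J4 9-13 | J3 13-22 | J1 22-34 | J5 34-46 |
Completion: J1=34  J2=9  J3=22  J4=13  J5=46
Finish order: J2 → J4 → J3 → J1 → J5

J1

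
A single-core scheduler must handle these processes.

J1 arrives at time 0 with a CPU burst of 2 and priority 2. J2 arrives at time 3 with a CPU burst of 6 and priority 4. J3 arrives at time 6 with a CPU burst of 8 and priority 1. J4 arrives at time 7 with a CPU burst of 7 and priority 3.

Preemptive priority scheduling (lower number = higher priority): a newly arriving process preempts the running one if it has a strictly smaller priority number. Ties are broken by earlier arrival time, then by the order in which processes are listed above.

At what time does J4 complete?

21

Schedule: | J1 0-2 | idle 2-3 | J2 3-6 | J3 6-14 | J4 14-21 | J2 21-24 |
Completion: J1=2  J2=24  J3=14  J4=21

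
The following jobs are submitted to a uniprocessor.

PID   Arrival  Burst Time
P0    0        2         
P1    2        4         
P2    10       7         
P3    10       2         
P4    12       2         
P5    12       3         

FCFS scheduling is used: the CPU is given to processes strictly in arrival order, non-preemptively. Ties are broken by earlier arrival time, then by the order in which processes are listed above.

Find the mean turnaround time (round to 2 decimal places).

7.17

Schedule: | P0 0-2 | P1 2-6 | idle 6-10 | P2 10-17 | P3 17-19 | P4 19-21 | P5 21-24 |
Completion: P0=2  P1=6  P2=17  P3=19  P4=21  P5=24
Turnaround times: P0=2, P1=4, P2=7, P3=9, P4=9, P5=12
Average turnaround = (2+4+7+9+9+12) / 6 = 43/6 = 7.17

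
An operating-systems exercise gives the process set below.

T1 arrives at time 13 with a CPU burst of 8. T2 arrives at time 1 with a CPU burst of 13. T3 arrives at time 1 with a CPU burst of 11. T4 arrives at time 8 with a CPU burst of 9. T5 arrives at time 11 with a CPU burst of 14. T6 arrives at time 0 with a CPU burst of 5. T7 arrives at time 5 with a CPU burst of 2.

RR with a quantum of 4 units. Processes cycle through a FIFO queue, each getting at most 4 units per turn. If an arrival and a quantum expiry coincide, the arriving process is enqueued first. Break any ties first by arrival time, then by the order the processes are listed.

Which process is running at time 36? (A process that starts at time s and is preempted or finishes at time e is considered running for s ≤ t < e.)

Gantt: | T6 0-4 | T2 4-8 | T3 8-12 | T6 12-13 | T7 13-15 | T4 15-19 | T2 19-23 | T5 23-27 | T3 27-31 | T1 31-35 | T4 35-39 | T2 39-43 | T5 43-47 | T3 47-50 | T1 50-54 | T4 54-55 | T2 55-56 | T5 56-62 |
Completion: T1=54  T2=56  T3=50  T4=55  T5=62  T6=13  T7=15
Turnaround (C−A): T1=41  T2=55  T3=49  T4=47  T5=51  T6=13  T7=10

T4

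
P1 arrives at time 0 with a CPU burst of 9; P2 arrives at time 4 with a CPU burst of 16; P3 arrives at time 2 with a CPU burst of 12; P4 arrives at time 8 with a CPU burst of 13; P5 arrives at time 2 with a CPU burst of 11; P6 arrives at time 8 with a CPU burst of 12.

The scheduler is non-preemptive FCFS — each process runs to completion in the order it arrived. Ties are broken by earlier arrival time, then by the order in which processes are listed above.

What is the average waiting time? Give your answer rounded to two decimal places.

24.50

Timeline: | P1 0-9 | P3 9-21 | P5 21-32 | P2 32-48 | P4 48-61 | P6 61-73 |
Completion: P1=9  P2=48  P3=21  P4=61  P5=32  P6=73
Turnaround (C−A): P1=9  P2=44  P3=19  P4=53  P5=30  P6=65
Waiting times: P1=0, P2=28, P3=7, P4=40, P5=19, P6=53
Average waiting = (0+28+7+40+19+53) / 6 = 147/6 = 24.50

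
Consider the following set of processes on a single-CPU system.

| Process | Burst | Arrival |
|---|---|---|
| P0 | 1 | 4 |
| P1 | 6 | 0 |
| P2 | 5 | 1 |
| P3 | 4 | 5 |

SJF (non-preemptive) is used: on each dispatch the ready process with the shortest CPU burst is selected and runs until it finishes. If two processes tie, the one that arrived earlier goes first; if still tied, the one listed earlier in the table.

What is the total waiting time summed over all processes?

14

Gantt: | P1 0-6 | P0 6-7 | P3 7-11 | P2 11-16 |
Completion: P0=7  P1=6  P2=16  P3=11
Turnaround (C−A): P0=3  P1=6  P2=15  P3=6
Waiting = turnaround − burst: P0=2, P1=0, P2=10, P3=2
Total waiting = 2 + 0 + 10 + 2 = 14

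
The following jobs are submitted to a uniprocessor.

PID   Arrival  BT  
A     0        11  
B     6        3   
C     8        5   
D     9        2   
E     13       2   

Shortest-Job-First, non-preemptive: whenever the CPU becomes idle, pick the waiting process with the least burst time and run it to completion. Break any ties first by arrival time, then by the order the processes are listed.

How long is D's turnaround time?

4

Timeline: | A 0-11 | D 11-13 | E 13-15 | B 15-18 | C 18-23 |
Completion: A=11  B=18  C=23  D=13  E=15
Turnaround (C−A): A=11  B=12  C=15  D=4  E=2
Turnaround(D) = completion − arrival = 13 − 9 = 4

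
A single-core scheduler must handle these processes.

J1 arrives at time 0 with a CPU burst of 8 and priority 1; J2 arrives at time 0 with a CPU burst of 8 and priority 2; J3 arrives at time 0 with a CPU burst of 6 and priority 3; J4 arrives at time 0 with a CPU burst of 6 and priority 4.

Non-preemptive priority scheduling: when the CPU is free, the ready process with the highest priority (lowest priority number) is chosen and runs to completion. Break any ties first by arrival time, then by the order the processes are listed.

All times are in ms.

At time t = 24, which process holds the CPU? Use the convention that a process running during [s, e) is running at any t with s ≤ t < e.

J4

Gantt: | J1 0-8 | J2 8-16 | J3 16-22 | J4 22-28 |
Completion: J1=8  J2=16  J3=22  J4=28
Turnaround (C−A): J1=8  J2=16  J3=22  J4=28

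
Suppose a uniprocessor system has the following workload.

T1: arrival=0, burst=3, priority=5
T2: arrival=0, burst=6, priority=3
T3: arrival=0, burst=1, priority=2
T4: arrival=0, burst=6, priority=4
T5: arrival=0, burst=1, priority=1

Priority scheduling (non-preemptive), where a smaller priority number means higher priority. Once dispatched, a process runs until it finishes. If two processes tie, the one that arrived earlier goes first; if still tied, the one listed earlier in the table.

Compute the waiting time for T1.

Schedule: | T5 0-1 | T3 1-2 | T2 2-8 | T4 8-14 | T1 14-17 |
Completion: T1=17  T2=8  T3=2  T4=14  T5=1
Waiting(T1) = turnaround − burst = 17 − 3 = 14

14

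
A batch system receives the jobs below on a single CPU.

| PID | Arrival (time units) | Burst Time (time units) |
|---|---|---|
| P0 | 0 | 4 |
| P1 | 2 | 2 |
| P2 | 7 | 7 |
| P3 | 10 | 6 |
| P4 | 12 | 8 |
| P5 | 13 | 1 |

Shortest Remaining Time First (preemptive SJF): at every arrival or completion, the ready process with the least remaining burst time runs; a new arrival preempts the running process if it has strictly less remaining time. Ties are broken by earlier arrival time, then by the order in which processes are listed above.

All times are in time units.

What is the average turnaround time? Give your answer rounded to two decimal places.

7.50

Gantt: | P0 0-4 | P1 4-6 | idle 6-7 | P2 7-14 | P5 14-15 | P3 15-21 | P4 21-29 |
Completion: P0=4  P1=6  P2=14  P3=21  P4=29  P5=15
Turnaround (C−A): P0=4  P1=4  P2=7  P3=11  P4=17  P5=2
Turnaround times: P0=4, P1=4, P2=7, P3=11, P4=17, P5=2
Average turnaround = (4+4+7+11+17+2) / 6 = 45/6 = 7.50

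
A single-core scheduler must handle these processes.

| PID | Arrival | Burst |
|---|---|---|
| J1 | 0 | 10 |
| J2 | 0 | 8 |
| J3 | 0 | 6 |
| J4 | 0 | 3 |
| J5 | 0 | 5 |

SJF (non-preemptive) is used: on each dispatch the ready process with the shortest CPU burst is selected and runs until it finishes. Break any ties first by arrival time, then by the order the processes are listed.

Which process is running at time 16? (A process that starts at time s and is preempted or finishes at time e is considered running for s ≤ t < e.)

Gantt: | J4 0-3 | J5 3-8 | J3 8-14 | J2 14-22 | J1 22-32 |
Completion: J1=32  J2=22  J3=14  J4=3  J5=8
Turnaround (C−A): J1=32  J2=22  J3=14  J4=3  J5=8

J2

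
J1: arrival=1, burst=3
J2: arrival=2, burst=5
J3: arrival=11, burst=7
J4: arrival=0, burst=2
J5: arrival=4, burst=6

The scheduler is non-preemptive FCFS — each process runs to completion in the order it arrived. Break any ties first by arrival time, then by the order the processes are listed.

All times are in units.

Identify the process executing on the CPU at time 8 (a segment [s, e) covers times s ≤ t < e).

Gantt: | J4 0-2 | J1 2-5 | J2 5-10 | J5 10-16 | J3 16-23 |
Completion: J1=5  J2=10  J3=23  J4=2  J5=16
Turnaround (C−A): J1=4  J2=8  J3=12  J4=2  J5=12

J2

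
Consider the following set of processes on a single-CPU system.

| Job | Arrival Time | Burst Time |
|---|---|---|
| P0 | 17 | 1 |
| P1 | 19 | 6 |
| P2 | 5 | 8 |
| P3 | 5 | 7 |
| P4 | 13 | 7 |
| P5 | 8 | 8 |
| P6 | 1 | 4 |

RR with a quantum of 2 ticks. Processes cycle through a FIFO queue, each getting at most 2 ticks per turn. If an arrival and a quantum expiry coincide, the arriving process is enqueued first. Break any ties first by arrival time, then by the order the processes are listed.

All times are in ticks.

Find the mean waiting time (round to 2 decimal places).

Timeline: | idle 0-1 | P6 1-5 | P2 5-7 | P3 7-9 | P2 9-11 | P5 11-13 | P3 13-15 | P2 15-17 | P4 17-19 | P5 19-21 | P3 21-23 | P0 23-24 | P2 24-26 | P1 26-28 | P4 28-30 | P5 30-32 | P3 32-33 | P1 33-35 | P4 35-37 | P5 37-39 | P1 39-41 | P4 41-42 |
Completion: P0=24  P1=41  P2=26  P3=33  P4=42  P5=39  P6=5
Turnaround (C−A): P0=7  P1=22  P2=21  P3=28  P4=29  P5=31  P6=4
Waiting times: P0=6, P1=16, P2=13, P3=21, P4=22, P5=23, P6=0
Average waiting = (6+16+13+21+22+23+0) / 7 = 101/7 = 14.43

14.43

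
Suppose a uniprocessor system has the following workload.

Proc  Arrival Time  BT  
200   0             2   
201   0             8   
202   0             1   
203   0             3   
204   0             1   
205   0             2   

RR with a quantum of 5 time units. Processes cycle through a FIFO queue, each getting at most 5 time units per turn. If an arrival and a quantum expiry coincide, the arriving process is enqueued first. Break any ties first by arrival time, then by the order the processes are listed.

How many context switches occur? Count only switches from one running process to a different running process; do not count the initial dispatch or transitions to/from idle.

6

Timeline: | 200 0-2 | 201 2-7 | 202 7-8 | 203 8-11 | 204 11-12 | 205 12-14 | 201 14-17 |
Completion: 200=2  201=17  202=8  203=11  204=12  205=14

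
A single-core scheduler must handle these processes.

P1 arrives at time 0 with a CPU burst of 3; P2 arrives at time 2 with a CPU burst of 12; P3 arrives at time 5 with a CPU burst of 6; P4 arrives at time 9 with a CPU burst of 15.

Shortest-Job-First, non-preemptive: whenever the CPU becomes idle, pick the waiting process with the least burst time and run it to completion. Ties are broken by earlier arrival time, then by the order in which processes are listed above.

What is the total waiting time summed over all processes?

23

Schedule: | P1 0-3 | P2 3-15 | P3 15-21 | P4 21-36 |
Completion: P1=3  P2=15  P3=21  P4=36
Waiting = turnaround − burst: P1=0, P2=1, P3=10, P4=12
Total waiting = 0 + 1 + 10 + 12 = 23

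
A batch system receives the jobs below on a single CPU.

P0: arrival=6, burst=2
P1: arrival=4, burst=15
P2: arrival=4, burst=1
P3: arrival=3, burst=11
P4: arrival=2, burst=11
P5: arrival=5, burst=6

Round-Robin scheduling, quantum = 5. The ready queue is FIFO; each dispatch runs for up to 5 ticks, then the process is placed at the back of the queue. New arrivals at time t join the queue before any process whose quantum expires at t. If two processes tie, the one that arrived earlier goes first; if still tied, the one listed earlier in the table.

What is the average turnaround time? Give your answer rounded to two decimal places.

Schedule: | idle 0-2 | P4 2-7 | P3 7-12 | P1 12-17 | P2 17-18 | P5 18-23 | P0 23-25 | P4 25-30 | P3 30-35 | P1 35-40 | P5 40-41 | P4 41-42 | P3 42-43 | P1 43-48 |
Completion: P0=25  P1=48  P2=18  P3=43  P4=42  P5=41
Turnaround times: P0=19, P1=44, P2=14, P3=40, P4=40, P5=36
Average turnaround = (19+44+14+40+40+36) / 6 = 193/6 = 32.17

32.17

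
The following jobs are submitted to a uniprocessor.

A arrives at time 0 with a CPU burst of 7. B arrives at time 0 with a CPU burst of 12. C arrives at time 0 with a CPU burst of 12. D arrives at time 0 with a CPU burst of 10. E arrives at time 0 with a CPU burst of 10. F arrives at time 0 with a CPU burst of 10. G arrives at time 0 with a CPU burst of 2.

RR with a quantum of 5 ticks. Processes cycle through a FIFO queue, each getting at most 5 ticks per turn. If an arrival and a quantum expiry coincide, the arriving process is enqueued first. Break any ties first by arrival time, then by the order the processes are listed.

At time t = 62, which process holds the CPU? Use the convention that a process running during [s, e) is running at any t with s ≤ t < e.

C

Gantt: | A 0-5 | B 5-10 | C 10-15 | D 15-20 | E 20-25 | F 25-30 | G 30-32 | A 32-34 | B 34-39 | C 39-44 | D 44-49 | E 49-54 | F 54-59 | B 59-61 | C 61-63 |
Completion: A=34  B=61  C=63  D=49  E=54  F=59  G=32
Turnaround (C−A): A=34  B=61  C=63  D=49  E=54  F=59  G=32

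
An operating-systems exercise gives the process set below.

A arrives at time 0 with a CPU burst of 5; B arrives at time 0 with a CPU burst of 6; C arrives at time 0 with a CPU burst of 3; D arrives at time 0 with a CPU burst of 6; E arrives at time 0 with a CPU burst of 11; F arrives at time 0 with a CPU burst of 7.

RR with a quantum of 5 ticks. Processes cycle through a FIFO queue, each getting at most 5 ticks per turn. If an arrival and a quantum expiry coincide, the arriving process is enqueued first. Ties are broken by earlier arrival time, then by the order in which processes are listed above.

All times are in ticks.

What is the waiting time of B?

Gantt: | A 0-5 | B 5-10 | C 10-13 | D 13-18 | E 18-23 | F 23-28 | B 28-29 | D 29-30 | E 30-35 | F 35-37 | E 37-38 |
Completion: A=5  B=29  C=13  D=30  E=38  F=37
Turnaround (C−A): A=5  B=29  C=13  D=30  E=38  F=37
Waiting(B) = turnaround − burst = 29 − 6 = 23

23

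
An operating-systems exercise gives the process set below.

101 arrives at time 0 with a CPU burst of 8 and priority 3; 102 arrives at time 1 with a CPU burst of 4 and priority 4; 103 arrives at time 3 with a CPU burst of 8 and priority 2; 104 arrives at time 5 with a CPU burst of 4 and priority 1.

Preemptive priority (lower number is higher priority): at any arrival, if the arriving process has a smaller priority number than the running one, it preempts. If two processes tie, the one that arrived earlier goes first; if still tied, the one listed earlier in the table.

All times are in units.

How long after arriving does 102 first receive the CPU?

19

Gantt: | 101 0-3 | 103 3-5 | 104 5-9 | 103 9-15 | 101 15-20 | 102 20-24 |
Completion: 101=20  102=24  103=15  104=9
Turnaround (C−A): 101=20  102=23  103=12  104=4
Response(102) = first start − arrival = 20 − 1 = 19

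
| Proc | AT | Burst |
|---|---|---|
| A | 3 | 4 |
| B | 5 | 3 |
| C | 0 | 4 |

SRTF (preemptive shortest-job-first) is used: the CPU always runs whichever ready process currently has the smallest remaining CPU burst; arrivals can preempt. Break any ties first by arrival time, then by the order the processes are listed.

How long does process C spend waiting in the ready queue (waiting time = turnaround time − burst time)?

Timeline: | C 0-4 | A 4-8 | B 8-11 |
Completion: A=8  B=11  C=4
Turnaround (C−A): A=5  B=6  C=4
Waiting(C) = turnaround − burst = 4 − 4 = 0

0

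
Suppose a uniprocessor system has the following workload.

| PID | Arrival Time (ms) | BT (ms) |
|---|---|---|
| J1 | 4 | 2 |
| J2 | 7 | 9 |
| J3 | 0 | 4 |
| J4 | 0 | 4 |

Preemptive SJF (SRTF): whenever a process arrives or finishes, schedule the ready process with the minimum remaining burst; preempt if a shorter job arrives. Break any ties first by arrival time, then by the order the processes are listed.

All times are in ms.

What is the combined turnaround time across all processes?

28

Timeline: | J3 0-4 | J1 4-6 | J4 6-10 | J2 10-19 |
Completion: J1=6  J2=19  J3=4  J4=10
Turnaround (C−A): J1=2  J2=12  J3=4  J4=10
Turnaround = completion − arrival: J1=2, J2=12, J3=4, J4=10
Total turnaround = 2 + 12 + 4 + 10 = 28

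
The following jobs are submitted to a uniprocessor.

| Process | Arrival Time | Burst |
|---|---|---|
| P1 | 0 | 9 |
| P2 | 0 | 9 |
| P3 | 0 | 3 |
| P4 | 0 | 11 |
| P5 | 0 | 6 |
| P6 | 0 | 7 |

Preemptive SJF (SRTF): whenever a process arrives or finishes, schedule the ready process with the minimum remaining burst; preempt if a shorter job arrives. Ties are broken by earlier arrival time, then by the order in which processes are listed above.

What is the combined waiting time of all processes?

Timeline: | P3 0-3 | P5 3-9 | P6 9-16 | P1 16-25 | P2 25-34 | P4 34-45 |
Completion: P1=25  P2=34  P3=3  P4=45  P5=9  P6=16
Turnaround (C−A): P1=25  P2=34  P3=3  P4=45  P5=9  P6=16
Waiting = turnaround − burst: P1=16, P2=25, P3=0, P4=34, P5=3, P6=9
Total waiting = 16 + 25 + 0 + 34 + 3 + 9 = 87

87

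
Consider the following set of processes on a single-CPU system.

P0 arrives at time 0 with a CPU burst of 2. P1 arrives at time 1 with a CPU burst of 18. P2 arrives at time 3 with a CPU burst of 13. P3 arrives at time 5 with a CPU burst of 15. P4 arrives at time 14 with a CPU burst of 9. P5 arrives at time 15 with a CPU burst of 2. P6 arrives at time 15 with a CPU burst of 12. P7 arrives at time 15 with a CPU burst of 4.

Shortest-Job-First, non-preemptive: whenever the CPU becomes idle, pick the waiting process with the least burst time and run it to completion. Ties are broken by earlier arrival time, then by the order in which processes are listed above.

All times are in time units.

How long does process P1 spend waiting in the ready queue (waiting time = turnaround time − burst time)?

1

Gantt: | P0 0-2 | P1 2-20 | P5 20-22 | P7 22-26 | P4 26-35 | P6 35-47 | P2 47-60 | P3 60-75 |
Completion: P0=2  P1=20  P2=60  P3=75  P4=35  P5=22  P6=47  P7=26
Waiting(P1) = turnaround − burst = 19 − 18 = 1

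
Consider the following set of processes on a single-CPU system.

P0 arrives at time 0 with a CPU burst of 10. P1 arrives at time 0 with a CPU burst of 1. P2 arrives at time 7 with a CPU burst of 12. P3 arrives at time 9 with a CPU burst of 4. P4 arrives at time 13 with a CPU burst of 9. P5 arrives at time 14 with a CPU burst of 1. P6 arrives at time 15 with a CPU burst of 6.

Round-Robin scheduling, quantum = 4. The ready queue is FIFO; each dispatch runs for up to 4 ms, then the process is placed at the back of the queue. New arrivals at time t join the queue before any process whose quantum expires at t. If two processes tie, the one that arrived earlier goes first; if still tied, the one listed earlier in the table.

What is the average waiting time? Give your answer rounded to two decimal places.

13.29

Timeline: | P0 0-4 | P1 4-5 | P0 5-9 | P2 9-13 | P3 13-17 | P0 17-19 | P4 19-23 | P2 23-27 | P5 27-28 | P6 28-32 | P4 32-36 | P2 36-40 | P6 40-42 | P4 42-43 |
Completion: P0=19  P1=5  P2=40  P3=17  P4=43  P5=28  P6=42
Turnaround (C−A): P0=19  P1=5  P2=33  P3=8  P4=30  P5=14  P6=27
Waiting times: P0=9, P1=4, P2=21, P3=4, P4=21, P5=13, P6=21
Average waiting = (9+4+21+4+21+13+21) / 7 = 93/7 = 13.29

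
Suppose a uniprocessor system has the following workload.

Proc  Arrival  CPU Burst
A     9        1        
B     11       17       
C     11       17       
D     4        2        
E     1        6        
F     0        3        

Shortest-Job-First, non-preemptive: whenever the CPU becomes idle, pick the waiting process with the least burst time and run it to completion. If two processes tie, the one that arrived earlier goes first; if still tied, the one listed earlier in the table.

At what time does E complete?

9

Gantt: | F 0-3 | E 3-9 | A 9-10 | D 10-12 | B 12-29 | C 29-46 |
Completion: A=10  B=29  C=46  D=12  E=9  F=3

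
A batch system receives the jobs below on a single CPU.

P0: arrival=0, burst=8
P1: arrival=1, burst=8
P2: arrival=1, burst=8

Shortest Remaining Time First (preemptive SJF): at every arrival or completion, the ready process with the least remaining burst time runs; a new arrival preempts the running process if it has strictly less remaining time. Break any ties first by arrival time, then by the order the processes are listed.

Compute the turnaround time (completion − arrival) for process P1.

Timeline: | P0 0-8 | P1 8-16 | P2 16-24 |
Completion: P0=8  P1=16  P2=24
Turnaround(P1) = completion − arrival = 16 − 1 = 15

15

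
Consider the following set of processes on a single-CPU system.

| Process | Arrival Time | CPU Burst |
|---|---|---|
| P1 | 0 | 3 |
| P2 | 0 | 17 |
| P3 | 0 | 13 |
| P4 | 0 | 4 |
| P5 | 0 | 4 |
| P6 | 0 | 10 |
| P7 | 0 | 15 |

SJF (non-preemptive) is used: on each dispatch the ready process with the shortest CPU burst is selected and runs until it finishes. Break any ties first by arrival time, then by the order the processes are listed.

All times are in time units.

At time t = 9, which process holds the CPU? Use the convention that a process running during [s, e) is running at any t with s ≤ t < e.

P5

Gantt: | P1 0-3 | P4 3-7 | P5 7-11 | P6 11-21 | P3 21-34 | P7 34-49 | P2 49-66 |
Completion: P1=3  P2=66  P3=34  P4=7  P5=11  P6=21  P7=49
Turnaround (C−A): P1=3  P2=66  P3=34  P4=7  P5=11  P6=21  P7=49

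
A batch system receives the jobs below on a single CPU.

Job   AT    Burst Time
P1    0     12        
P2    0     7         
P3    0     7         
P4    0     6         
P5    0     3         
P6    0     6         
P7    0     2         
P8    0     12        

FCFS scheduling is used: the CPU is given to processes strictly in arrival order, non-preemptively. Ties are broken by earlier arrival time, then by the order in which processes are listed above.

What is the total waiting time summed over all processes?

208

Schedule: | P1 0-12 | P2 12-19 | P3 19-26 | P4 26-32 | P5 32-35 | P6 35-41 | P7 41-43 | P8 43-55 |
Completion: P1=12  P2=19  P3=26  P4=32  P5=35  P6=41  P7=43  P8=55
Turnaround (C−A): P1=12  P2=19  P3=26  P4=32  P5=35  P6=41  P7=43  P8=55
Waiting = turnaround − burst: P1=0, P2=12, P3=19, P4=26, P5=32, P6=35, P7=41, P8=43
Total waiting = 0 + 12 + 19 + 26 + 32 + 35 + 41 + 43 = 208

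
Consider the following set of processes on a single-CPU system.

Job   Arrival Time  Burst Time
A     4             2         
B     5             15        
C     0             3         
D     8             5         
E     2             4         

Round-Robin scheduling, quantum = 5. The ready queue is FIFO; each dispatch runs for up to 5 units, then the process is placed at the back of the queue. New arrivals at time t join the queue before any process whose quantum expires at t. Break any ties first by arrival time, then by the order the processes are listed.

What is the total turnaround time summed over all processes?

Timeline: | C 0-3 | E 3-7 | A 7-9 | B 9-14 | D 14-19 | B 19-29 |
Completion: A=9  B=29  C=3  D=19  E=7
Turnaround = completion − arrival: A=5, B=24, C=3, D=11, E=5
Total turnaround = 5 + 24 + 3 + 11 + 5 = 48

48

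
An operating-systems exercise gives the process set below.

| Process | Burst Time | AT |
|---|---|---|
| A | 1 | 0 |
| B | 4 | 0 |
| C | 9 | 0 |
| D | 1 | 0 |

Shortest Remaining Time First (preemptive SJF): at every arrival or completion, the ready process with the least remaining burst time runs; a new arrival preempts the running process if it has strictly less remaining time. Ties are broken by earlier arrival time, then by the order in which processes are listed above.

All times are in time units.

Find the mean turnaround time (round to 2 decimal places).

Schedule: | A 0-1 | D 1-2 | B 2-6 | C 6-15 |
Completion: A=1  B=6  C=15  D=2
Turnaround (C−A): A=1  B=6  C=15  D=2
Turnaround times: A=1, B=6, C=15, D=2
Average turnaround = (1+6+15+2) / 4 = 24/4 = 6.00

6.00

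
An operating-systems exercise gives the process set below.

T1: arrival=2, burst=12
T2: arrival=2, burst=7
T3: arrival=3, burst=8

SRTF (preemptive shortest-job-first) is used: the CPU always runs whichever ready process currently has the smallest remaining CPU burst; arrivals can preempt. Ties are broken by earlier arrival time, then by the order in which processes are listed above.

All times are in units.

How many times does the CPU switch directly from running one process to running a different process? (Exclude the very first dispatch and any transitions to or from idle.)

Timeline: | idle 0-2 | T2 2-9 | T3 9-17 | T1 17-29 |
Completion: T1=29  T2=9  T3=17

2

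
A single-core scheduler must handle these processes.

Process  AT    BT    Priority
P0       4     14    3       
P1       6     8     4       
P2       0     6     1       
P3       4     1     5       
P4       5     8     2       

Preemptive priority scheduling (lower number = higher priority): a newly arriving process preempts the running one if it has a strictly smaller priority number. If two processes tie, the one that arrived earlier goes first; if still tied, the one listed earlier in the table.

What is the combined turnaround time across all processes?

Schedule: | P2 0-6 | P4 6-14 | P0 14-28 | P1 28-36 | P3 36-37 |
Completion: P0=28  P1=36  P2=6  P3=37  P4=14
Turnaround = completion − arrival: P0=24, P1=30, P2=6, P3=33, P4=9
Total turnaround = 24 + 30 + 6 + 33 + 9 = 102

102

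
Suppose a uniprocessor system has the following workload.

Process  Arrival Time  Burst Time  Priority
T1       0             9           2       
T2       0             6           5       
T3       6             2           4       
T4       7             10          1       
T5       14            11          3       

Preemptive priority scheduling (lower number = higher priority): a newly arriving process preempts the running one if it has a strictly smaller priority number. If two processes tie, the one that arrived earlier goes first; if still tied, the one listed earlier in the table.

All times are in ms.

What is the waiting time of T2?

Gantt: | T1 0-7 | T4 7-17 | T1 17-19 | T5 19-30 | T3 30-32 | T2 32-38 |
Completion: T1=19  T2=38  T3=32  T4=17  T5=30
Turnaround (C−A): T1=19  T2=38  T3=26  T4=10  T5=16
Waiting(T2) = turnaround − burst = 38 − 6 = 32

32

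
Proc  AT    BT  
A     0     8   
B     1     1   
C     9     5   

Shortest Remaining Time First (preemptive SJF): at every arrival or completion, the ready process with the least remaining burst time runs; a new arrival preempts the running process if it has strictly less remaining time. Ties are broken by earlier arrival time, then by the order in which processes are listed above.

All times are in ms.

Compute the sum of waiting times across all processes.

1

Schedule: | A 0-1 | B 1-2 | A 2-9 | C 9-14 |
Completion: A=9  B=2  C=14
Waiting = turnaround − burst: A=1, B=0, C=0
Total waiting = 1 + 0 + 0 = 1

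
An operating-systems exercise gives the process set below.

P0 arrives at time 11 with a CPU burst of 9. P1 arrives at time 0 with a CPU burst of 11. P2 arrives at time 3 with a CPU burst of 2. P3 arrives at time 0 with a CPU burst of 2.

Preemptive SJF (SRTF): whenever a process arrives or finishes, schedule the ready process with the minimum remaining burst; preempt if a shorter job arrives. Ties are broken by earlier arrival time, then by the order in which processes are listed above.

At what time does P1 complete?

15

Gantt: | P3 0-2 | P1 2-3 | P2 3-5 | P1 5-15 | P0 15-24 |
Completion: P0=24  P1=15  P2=5  P3=2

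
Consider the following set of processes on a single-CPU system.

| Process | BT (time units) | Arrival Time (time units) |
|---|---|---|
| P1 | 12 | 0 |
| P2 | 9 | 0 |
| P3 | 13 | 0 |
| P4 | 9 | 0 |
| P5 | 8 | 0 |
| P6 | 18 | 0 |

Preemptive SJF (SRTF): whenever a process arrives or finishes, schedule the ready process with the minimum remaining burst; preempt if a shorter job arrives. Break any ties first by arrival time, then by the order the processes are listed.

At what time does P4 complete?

Gantt: | P5 0-8 | P2 8-17 | P4 17-26 | P1 26-38 | P3 38-51 | P6 51-69 |
Completion: P1=38  P2=17  P3=51  P4=26  P5=8  P6=69

26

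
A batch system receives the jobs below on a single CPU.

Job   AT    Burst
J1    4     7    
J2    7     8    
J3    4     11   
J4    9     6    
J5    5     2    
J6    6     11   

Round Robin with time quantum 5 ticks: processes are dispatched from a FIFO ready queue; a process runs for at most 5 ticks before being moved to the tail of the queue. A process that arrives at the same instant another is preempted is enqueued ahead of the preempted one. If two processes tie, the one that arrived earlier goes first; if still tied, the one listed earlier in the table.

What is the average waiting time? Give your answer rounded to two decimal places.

26.50

Schedule: | idle 0-4 | J1 4-9 | J3 9-14 | J5 14-16 | J6 16-21 | J2 21-26 | J4 26-31 | J1 31-33 | J3 33-38 | J6 38-43 | J2 43-46 | J4 46-47 | J3 47-48 | J6 48-49 |
Completion: J1=33  J2=46  J3=48  J4=47  J5=16  J6=49
Waiting times: J1=22, J2=31, J3=33, J4=32, J5=9, J6=32
Average waiting = (22+31+33+32+9+32) / 6 = 159/6 = 26.50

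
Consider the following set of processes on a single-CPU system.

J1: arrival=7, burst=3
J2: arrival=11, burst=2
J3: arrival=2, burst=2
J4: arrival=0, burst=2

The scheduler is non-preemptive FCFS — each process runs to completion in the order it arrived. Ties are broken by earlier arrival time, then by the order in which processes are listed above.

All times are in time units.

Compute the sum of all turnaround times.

9

Gantt: | J4 0-2 | J3 2-4 | idle 4-7 | J1 7-10 | idle 10-11 | J2 11-13 |
Completion: J1=10  J2=13  J3=4  J4=2
Turnaround = completion − arrival: J1=3, J2=2, J3=2, J4=2
Total turnaround = 3 + 2 + 2 + 2 = 9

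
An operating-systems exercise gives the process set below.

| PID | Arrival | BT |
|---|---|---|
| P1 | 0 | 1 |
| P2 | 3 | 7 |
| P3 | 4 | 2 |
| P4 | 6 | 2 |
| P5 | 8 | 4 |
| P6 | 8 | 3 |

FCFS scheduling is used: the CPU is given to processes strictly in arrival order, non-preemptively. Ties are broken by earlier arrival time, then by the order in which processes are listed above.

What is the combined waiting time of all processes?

Schedule: | P1 0-1 | idle 1-3 | P2 3-10 | P3 10-12 | P4 12-14 | P5 14-18 | P6 18-21 |
Completion: P1=1  P2=10  P3=12  P4=14  P5=18  P6=21
Turnaround (C−A): P1=1  P2=7  P3=8  P4=8  P5=10  P6=13
Waiting = turnaround − burst: P1=0, P2=0, P3=6, P4=6, P5=6, P6=10
Total waiting = 0 + 0 + 6 + 6 + 6 + 10 = 28

28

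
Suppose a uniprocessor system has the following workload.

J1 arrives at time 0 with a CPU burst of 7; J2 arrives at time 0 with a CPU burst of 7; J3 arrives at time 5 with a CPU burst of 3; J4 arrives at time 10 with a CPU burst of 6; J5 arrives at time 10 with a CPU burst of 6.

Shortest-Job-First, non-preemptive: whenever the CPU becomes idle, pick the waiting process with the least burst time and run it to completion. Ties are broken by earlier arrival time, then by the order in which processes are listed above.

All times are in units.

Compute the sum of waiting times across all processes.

Schedule: | J1 0-7 | J3 7-10 | J4 10-16 | J5 16-22 | J2 22-29 |
Completion: J1=7  J2=29  J3=10  J4=16  J5=22
Turnaround (C−A): J1=7  J2=29  J3=5  J4=6  J5=12
Waiting = turnaround − burst: J1=0, J2=22, J3=2, J4=0, J5=6
Total waiting = 0 + 22 + 2 + 0 + 6 = 30

30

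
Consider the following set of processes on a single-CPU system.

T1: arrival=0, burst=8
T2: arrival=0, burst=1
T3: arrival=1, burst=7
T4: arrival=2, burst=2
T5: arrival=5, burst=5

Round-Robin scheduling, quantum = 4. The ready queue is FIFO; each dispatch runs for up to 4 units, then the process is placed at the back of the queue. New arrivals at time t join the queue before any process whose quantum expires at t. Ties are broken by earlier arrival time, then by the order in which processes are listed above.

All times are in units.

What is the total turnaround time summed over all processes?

Gantt: | T1 0-4 | T2 4-5 | T3 5-9 | T4 9-11 | T1 11-15 | T5 15-19 | T3 19-22 | T5 22-23 |
Completion: T1=15  T2=5  T3=22  T4=11  T5=23
Turnaround = completion − arrival: T1=15, T2=5, T3=21, T4=9, T5=18
Total turnaround = 15 + 5 + 21 + 9 + 18 = 68

68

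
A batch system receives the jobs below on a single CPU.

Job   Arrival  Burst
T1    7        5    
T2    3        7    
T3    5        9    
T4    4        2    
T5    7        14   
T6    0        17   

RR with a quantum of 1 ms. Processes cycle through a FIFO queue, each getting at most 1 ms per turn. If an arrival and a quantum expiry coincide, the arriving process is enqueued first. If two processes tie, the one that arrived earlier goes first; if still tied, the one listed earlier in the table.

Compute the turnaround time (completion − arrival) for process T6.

52

Timeline: | T6 0-3 | T2 3-4 | T6 4-5 | T4 5-6 | T2 6-7 | T3 7-8 | T6 8-9 | T4 9-10 | T1 10-11 | T5 11-12 | T2 12-13 | T3 13-14 | T6 14-15 | T1 15-16 | T5 16-17 | T2 17-18 | T3 18-19 | T6 19-20 | T1 20-21 | T5 21-22 | T2 22-23 | T3 23-24 | T6 24-25 | T1 25-26 | T5 26-27 | T2 27-28 | T3 28-29 | T6 29-30 | T1 30-31 | T5 31-32 | T2 32-33 | T3 33-34 | T6 34-35 | T5 35-36 | T3 36-37 | T6 37-38 | T5 38-39 | T3 39-40 | T6 40-41 | T5 41-42 | T3 42-43 | T6 43-44 | T5 44-45 | T6 45-46 | T5 46-47 | T6 47-48 | T5 48-49 | T6 49-50 | T5 50-51 | T6 51-52 | T5 52-54 |
Completion: T1=31  T2=33  T3=43  T4=10  T5=54  T6=52
Turnaround(T6) = completion − arrival = 52 − 0 = 52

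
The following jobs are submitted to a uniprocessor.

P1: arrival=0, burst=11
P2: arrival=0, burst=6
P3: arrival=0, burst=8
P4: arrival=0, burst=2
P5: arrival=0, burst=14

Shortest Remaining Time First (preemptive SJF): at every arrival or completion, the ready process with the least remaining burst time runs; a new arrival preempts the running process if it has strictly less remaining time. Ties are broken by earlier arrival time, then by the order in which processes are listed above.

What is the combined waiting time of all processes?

Schedule: | P4 0-2 | P2 2-8 | P3 8-16 | P1 16-27 | P5 27-41 |
Completion: P1=27  P2=8  P3=16  P4=2  P5=41
Turnaround (C−A): P1=27  P2=8  P3=16  P4=2  P5=41
Waiting = turnaround − burst: P1=16, P2=2, P3=8, P4=0, P5=27
Total waiting = 16 + 2 + 8 + 0 + 27 = 53

53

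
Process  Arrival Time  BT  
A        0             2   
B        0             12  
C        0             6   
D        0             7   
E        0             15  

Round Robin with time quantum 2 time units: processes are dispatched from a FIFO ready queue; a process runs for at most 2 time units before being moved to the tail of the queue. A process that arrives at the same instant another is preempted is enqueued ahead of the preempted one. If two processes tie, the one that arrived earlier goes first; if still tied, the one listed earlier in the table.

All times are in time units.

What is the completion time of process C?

Gantt: | A 0-2 | B 2-4 | C 4-6 | D 6-8 | E 8-10 | B 10-12 | C 12-14 | D 14-16 | E 16-18 | B 18-20 | C 20-22 | D 22-24 | E 24-26 | B 26-28 | D 28-29 | E 29-31 | B 31-33 | E 33-35 | B 35-37 | E 37-42 |
Completion: A=2  B=37  C=22  D=29  E=42
Turnaround (C−A): A=2  B=37  C=22  D=29  E=42

22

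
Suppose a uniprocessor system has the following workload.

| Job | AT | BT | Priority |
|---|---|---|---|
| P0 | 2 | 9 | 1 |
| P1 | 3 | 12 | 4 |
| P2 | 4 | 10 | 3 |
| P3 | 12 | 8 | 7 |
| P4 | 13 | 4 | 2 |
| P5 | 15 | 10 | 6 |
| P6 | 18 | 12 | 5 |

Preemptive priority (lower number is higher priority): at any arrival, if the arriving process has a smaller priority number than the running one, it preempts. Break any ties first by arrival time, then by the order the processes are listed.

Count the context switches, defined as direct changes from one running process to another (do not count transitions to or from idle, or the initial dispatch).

7

Schedule: | idle 0-2 | P0 2-11 | P2 11-13 | P4 13-17 | P2 17-25 | P1 25-37 | P6 37-49 | P5 49-59 | P3 59-67 |
Completion: P0=11  P1=37  P2=25  P3=67  P4=17  P5=59  P6=49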